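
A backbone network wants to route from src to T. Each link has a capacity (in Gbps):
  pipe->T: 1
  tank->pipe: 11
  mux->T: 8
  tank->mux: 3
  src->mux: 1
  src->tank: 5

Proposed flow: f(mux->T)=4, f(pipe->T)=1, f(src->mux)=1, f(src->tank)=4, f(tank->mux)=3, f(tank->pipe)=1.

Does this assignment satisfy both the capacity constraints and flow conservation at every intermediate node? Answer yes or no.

Every edge has 0 ≤ f(e) ≤ cap(e).
At each intermediate node, inflow equals outflow.

Yes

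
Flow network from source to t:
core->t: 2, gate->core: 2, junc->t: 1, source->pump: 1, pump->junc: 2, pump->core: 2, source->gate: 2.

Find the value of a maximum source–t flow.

3

Augment source->pump->junc->t: bottleneck 1. Total 1.
Augment source->gate->core->t: bottleneck 2. Total 3.
No augmenting path remains in the residual graph.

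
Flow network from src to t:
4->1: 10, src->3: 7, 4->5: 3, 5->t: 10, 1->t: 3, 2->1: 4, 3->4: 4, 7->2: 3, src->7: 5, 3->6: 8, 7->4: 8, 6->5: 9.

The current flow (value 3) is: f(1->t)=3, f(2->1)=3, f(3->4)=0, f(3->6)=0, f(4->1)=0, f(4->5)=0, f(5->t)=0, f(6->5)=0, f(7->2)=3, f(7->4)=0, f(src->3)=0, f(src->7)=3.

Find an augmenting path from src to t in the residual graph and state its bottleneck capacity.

Residual along src->7->4->5->t: src->7: 2, 7->4: 8, 4->5: 3, 5->t: 10.
Bottleneck = min = 2.

src->7->4->5->t, bottleneck 2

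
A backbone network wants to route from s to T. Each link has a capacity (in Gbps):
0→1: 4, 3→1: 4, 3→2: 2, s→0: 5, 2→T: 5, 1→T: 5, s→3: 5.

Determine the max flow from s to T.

Augment s→0→1→T: bottleneck 4. Total 4.
Augment s→3→1→T: bottleneck 1. Total 5.
Augment s→3→2→T: bottleneck 2. Total 7.
No augmenting path remains in the residual graph.

7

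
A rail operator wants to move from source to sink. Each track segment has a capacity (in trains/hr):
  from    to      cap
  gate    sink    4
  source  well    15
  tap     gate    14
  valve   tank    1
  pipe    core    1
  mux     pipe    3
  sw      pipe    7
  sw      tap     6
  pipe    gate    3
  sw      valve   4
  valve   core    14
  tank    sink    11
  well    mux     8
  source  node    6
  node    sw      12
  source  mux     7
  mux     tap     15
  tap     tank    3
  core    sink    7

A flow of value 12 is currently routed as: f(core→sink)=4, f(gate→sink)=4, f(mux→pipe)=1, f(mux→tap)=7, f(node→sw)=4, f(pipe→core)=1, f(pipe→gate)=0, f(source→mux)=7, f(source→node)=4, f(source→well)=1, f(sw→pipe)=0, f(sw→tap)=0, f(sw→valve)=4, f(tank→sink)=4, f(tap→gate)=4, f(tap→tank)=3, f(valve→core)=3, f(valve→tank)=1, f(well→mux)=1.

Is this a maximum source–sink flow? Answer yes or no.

Yes

Residual reachable from source: {gate, mux, node, pipe, source, sw, tap, well}; sink is not reachable.
Saturated cut: sw→valve, pipe→core, tap→tank, gate→sink with total capacity 12 = current flow value. Flow is maximum.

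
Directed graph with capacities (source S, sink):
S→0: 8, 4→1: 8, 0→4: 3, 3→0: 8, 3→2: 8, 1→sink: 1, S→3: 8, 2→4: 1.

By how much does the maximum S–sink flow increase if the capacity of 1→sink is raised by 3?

Original max flow = 1.
After raising cap(1→sink), augmenting paths through that edge carry 3 more units.
New max flow = 4. Increase = 3.

3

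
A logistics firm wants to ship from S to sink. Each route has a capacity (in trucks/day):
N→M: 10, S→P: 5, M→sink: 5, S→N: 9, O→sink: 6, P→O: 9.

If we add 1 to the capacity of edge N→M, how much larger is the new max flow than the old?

Original max flow = 10.
Edge N→M does not cross the min cut (source side {M, N, S}), so extra capacity there cannot help.
New max flow = 10. Increase = 0.

0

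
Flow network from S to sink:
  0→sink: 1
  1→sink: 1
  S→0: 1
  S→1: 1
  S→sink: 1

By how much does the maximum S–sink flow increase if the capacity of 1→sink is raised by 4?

Original max flow = 3.
Edge 1→sink does not cross the min cut (source side {S}), so extra capacity there cannot help.
New max flow = 3. Increase = 0.

0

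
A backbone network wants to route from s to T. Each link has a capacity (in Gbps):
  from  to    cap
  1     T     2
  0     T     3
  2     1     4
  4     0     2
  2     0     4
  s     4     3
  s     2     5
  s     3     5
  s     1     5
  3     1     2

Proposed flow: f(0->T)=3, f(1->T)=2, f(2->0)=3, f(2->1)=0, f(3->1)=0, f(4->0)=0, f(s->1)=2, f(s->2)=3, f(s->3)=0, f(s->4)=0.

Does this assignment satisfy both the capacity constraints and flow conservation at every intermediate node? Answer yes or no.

Yes

Every edge has 0 ≤ f(e) ≤ cap(e).
At each intermediate node, inflow equals outflow.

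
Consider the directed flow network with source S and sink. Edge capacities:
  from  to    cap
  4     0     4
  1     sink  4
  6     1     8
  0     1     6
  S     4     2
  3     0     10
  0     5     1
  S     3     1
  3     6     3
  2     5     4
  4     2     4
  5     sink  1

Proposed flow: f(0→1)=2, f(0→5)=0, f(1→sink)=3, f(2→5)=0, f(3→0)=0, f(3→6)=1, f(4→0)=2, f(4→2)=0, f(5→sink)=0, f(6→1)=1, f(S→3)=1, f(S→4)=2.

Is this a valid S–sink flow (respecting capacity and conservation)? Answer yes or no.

Yes

Every edge has 0 ≤ f(e) ≤ cap(e).
At each intermediate node, inflow equals outflow.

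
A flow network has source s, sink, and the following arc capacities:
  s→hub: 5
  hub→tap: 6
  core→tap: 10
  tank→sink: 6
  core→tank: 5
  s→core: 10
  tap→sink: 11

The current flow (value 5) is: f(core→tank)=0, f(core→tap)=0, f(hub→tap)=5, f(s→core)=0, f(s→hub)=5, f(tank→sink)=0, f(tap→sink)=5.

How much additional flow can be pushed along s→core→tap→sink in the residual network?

Residual capacities along the path: s→core: 10, core→tap: 10, tap→sink: 6.
Minimum is 6.

6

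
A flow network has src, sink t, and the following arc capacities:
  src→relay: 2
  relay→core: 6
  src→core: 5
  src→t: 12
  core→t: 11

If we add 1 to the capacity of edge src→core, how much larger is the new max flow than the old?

Original max flow = 19.
After raising cap(src→core), augmenting paths through that edge carry 1 more unit.
New max flow = 20. Increase = 1.

1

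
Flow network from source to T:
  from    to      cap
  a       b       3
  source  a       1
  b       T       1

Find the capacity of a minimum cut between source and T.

Max flow = 1 (via 1 augmenting path).
In the residual at optimum, the set reachable from source is {source}.
Cut edges: source→a (cap 1). Sum = 1.

1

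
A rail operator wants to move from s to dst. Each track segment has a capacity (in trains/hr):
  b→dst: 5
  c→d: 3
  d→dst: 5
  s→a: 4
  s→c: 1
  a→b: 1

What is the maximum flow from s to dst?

2

Augment s→c→d→dst: bottleneck 1. Total 1.
Augment s→a→b→dst: bottleneck 1. Total 2.
No augmenting path remains in the residual graph.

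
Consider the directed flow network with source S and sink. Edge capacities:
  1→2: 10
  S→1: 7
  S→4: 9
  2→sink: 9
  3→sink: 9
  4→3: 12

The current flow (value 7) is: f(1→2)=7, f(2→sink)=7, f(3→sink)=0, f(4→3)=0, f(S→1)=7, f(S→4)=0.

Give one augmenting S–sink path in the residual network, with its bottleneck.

S→4→3→sink, bottleneck 9

Residual along S→4→3→sink: S→4: 9, 4→3: 12, 3→sink: 9.
Bottleneck = min = 9.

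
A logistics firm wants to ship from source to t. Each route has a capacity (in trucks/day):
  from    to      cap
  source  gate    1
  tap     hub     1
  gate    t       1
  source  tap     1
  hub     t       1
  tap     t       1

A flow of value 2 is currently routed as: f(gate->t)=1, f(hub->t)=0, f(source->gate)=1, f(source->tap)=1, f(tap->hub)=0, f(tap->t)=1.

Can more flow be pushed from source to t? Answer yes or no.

Residual reachable from source: {source}; t is not reachable.
Saturated cut: source->gate, source->tap with total capacity 2 = current flow value. Flow is maximum.

No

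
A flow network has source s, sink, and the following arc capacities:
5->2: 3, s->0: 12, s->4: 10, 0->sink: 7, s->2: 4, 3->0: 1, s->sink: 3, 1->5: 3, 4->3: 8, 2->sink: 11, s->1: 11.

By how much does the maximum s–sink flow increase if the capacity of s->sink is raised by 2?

Original max flow = 17.
After raising cap(s->sink), augmenting paths through that edge carry 2 more units.
New max flow = 19. Increase = 2.

2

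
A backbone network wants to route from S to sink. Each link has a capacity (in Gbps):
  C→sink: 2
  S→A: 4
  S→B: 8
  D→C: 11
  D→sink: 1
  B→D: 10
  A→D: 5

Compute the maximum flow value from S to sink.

Augment S→B→D→sink: bottleneck 1. Total 1.
Augment S→B→D→C→sink: bottleneck 2. Total 3.
No augmenting path remains in the residual graph.

3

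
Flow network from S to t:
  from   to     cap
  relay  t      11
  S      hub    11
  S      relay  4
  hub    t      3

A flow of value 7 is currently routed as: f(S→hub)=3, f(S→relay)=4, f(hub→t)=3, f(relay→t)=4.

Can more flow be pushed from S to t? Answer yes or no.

No

Residual reachable from S: {S, hub}; t is not reachable.
Saturated cut: S→relay, hub→t with total capacity 7 = current flow value. Flow is maximum.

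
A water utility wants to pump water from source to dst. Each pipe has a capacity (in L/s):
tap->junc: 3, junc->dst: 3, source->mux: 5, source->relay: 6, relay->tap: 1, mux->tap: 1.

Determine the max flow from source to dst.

Augment source->relay->tap->junc->dst: bottleneck 1. Total 1.
Augment source->mux->tap->junc->dst: bottleneck 1. Total 2.
No augmenting path remains in the residual graph.

2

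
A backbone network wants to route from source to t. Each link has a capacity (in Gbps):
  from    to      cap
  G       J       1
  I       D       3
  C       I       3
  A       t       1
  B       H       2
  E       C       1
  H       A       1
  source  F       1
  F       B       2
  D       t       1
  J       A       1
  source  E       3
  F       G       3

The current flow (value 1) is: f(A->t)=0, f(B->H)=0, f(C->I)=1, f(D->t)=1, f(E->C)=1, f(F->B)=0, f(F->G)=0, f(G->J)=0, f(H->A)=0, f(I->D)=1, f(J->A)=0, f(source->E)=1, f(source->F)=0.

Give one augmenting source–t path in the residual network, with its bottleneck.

Residual along source->F->G->J->A->t: source->F: 1, F->G: 3, G->J: 1, J->A: 1, A->t: 1.
Bottleneck = min = 1.

source->F->G->J->A->t, bottleneck 1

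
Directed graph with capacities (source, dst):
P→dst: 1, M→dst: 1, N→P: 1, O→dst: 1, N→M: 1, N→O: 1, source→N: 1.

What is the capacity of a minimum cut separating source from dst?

Max flow = 1 (via 1 augmenting path).
In the residual at optimum, the set reachable from source is {source}.
Cut edges: source→N (cap 1). Sum = 1.

1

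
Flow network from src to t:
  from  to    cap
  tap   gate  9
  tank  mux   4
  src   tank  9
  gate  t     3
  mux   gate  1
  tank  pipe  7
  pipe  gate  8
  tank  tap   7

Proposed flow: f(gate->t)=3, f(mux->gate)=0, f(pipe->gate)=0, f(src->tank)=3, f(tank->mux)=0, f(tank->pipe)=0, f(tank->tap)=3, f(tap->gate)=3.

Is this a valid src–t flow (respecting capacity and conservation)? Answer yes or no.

Yes

Every edge has 0 ≤ f(e) ≤ cap(e).
At each intermediate node, inflow equals outflow.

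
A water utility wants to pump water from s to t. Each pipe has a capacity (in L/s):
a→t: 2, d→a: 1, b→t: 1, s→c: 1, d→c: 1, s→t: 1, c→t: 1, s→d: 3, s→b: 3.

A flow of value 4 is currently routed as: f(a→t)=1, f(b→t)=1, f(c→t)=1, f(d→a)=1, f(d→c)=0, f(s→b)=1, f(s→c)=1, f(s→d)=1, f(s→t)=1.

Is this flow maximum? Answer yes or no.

Residual reachable from s: {b, c, d, s}; t is not reachable.
Saturated cut: s→t, d→a, b→t, c→t with total capacity 4 = current flow value. Flow is maximum.

Yes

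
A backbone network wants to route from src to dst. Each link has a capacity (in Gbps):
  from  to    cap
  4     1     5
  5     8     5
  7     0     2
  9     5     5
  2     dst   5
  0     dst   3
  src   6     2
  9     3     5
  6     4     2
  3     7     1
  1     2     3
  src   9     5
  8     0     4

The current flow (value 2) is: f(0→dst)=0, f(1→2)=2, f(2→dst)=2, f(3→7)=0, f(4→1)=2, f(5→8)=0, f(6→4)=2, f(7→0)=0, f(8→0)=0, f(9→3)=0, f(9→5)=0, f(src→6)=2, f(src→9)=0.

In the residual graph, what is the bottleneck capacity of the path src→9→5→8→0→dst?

3

Residual capacities along the path: src→9: 5, 9→5: 5, 5→8: 5, 8→0: 4, 0→dst: 3.
Minimum is 3.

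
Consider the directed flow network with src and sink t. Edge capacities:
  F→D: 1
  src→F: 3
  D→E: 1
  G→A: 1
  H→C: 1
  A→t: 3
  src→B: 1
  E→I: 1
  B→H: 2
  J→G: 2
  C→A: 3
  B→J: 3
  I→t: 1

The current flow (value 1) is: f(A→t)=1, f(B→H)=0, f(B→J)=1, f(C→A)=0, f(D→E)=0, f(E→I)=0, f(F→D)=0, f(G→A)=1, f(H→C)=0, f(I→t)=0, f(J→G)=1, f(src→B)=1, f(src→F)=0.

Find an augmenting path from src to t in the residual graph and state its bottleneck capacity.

src→F→D→E→I→t, bottleneck 1

Residual along src→F→D→E→I→t: src→F: 3, F→D: 1, D→E: 1, E→I: 1, I→t: 1.
Bottleneck = min = 1.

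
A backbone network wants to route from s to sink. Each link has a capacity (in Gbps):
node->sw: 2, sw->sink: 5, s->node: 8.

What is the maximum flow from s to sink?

Augment s->node->sw->sink: bottleneck 2. Total 2.
No augmenting path remains in the residual graph.

2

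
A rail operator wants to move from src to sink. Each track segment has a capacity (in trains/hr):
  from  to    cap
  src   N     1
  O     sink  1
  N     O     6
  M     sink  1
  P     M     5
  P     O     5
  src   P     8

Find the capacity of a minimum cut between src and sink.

Max flow = 2 (via 2 augmenting paths).
In the residual at optimum, the set reachable from src is {M, N, O, P, src}.
Cut edges: O->sink (cap 1), M->sink (cap 1). Sum = 2.

2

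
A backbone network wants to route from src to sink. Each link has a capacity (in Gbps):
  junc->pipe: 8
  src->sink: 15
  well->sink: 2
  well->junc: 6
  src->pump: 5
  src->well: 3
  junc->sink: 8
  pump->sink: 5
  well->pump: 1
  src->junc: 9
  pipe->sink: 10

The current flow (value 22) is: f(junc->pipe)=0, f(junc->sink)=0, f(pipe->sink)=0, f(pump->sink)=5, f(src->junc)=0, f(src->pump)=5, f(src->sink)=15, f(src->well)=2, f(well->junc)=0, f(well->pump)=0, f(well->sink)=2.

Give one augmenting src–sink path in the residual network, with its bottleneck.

Residual along src->junc->sink: src->junc: 9, junc->sink: 8.
Bottleneck = min = 8.

src->junc->sink, bottleneck 8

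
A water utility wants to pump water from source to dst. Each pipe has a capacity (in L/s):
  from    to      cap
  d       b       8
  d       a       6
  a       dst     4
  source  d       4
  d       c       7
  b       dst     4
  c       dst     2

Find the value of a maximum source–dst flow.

Augment source->d->b->dst: bottleneck 4. Total 4.
No augmenting path remains in the residual graph.

4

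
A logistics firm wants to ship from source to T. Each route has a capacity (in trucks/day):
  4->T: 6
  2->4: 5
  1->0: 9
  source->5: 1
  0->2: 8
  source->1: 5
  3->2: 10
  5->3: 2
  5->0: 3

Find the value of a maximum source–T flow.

5

Augment source->1->0->2->4->T: bottleneck 5. Total 5.
No augmenting path remains in the residual graph.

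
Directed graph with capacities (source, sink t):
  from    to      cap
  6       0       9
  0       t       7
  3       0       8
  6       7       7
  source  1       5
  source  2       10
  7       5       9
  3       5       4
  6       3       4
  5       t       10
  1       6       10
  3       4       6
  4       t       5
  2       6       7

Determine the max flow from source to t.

Augment source→1→6→0→t: bottleneck 5. Total 5.
Augment source→2→6→0→t: bottleneck 2. Total 7.
Augment source→2→6→7→5→t: bottleneck 5. Total 12.
No augmenting path remains in the residual graph.

12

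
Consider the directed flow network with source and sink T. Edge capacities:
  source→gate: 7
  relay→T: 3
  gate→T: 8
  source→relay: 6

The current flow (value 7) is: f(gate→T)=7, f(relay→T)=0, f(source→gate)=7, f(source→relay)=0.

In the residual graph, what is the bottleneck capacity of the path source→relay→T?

3

Residual capacities along the path: source→relay: 6, relay→T: 3.
Minimum is 3.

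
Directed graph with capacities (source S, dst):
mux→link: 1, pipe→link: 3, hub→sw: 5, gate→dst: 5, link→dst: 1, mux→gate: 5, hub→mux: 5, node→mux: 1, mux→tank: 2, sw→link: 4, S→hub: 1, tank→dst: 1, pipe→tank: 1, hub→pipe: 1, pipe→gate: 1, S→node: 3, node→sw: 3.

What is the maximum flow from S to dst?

3

Augment S→node→mux→gate→dst: bottleneck 1. Total 1.
Augment S→node→sw→link→dst: bottleneck 1. Total 2.
Augment S→hub→mux→gate→dst: bottleneck 1. Total 3.
No augmenting path remains in the residual graph.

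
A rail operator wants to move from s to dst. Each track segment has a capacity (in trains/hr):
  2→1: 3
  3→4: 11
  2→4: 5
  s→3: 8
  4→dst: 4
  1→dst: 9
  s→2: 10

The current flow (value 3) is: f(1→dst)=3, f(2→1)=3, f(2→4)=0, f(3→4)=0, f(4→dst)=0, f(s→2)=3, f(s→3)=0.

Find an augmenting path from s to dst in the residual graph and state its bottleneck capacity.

s→2→4→dst, bottleneck 4

Residual along s→2→4→dst: s→2: 7, 2→4: 5, 4→dst: 4.
Bottleneck = min = 4.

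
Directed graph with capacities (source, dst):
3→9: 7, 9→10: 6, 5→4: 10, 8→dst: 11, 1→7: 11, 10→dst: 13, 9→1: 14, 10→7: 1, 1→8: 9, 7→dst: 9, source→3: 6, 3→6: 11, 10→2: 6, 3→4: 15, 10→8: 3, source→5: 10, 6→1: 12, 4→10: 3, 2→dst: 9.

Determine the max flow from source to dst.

Augment source→3→9→10→dst: bottleneck 6. Total 6.
Augment source→5→4→10→dst: bottleneck 3. Total 9.
No augmenting path remains in the residual graph.

9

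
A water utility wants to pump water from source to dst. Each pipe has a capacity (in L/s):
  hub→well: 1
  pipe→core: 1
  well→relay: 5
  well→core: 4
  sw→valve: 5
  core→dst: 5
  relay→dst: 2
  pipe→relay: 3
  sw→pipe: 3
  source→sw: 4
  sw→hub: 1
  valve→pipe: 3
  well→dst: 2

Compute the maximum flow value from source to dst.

4

Augment source→sw→hub→well→dst: bottleneck 1. Total 1.
Augment source→sw→pipe→relay→dst: bottleneck 2. Total 3.
Augment source→sw→pipe→core→dst: bottleneck 1. Total 4.
No augmenting path remains in the residual graph.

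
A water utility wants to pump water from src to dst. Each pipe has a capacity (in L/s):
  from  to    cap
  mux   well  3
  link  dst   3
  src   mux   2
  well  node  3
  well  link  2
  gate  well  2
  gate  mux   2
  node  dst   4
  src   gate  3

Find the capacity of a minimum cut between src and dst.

Max flow = 5 (via 4 augmenting paths).
In the residual at optimum, the set reachable from src is {src}.
Cut edges: src->gate (cap 3), src->mux (cap 2). Sum = 5.

5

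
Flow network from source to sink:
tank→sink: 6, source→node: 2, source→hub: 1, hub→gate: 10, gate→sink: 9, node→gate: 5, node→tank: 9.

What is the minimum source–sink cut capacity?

Max flow = 3 (via 2 augmenting paths).
In the residual at optimum, the set reachable from source is {source}.
Cut edges: source→hub (cap 1), source→node (cap 2). Sum = 3.

3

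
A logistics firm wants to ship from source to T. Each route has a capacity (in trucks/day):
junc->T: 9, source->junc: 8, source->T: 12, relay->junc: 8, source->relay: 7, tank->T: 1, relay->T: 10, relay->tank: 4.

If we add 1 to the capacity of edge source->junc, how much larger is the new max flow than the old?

1

Original max flow = 27.
After raising cap(source->junc), augmenting paths through that edge carry 1 more unit.
New max flow = 28. Increase = 1.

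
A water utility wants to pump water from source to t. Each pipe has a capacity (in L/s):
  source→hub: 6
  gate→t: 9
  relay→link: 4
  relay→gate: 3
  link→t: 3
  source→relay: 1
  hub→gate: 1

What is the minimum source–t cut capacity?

Max flow = 2 (via 2 augmenting paths).
In the residual at optimum, the set reachable from source is {hub, source}.
Cut edges: source→relay (cap 1), hub→gate (cap 1). Sum = 2.

2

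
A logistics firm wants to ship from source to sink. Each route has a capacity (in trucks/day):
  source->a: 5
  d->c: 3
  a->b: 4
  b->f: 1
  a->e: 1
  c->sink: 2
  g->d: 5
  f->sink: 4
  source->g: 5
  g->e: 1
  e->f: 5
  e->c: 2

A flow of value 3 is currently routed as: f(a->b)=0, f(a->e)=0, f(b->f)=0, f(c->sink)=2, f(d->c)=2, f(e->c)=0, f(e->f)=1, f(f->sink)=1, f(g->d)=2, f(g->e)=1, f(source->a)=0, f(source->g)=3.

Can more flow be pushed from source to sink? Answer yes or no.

Residual path source->a->e->f->sink has bottleneck 1 > 0.
Pushing 1 along it raises the flow to 4, so the given flow is not maximum.

Yes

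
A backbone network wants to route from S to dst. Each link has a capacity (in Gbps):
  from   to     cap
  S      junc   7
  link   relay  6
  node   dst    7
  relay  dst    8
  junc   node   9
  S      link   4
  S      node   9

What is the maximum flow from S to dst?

11

Augment S→node→dst: bottleneck 7. Total 7.
Augment S→link→relay→dst: bottleneck 4. Total 11.
No augmenting path remains in the residual graph.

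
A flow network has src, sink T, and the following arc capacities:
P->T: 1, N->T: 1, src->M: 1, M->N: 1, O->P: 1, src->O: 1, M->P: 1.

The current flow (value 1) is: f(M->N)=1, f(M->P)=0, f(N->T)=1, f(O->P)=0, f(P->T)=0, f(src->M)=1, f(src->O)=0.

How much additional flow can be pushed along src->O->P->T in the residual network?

1

Residual capacities along the path: src->O: 1, O->P: 1, P->T: 1.
Minimum is 1.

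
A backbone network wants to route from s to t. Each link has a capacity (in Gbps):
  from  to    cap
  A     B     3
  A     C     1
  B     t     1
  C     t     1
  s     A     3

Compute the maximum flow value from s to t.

2

Augment s→A→B→t: bottleneck 1. Total 1.
Augment s→A→C→t: bottleneck 1. Total 2.
No augmenting path remains in the residual graph.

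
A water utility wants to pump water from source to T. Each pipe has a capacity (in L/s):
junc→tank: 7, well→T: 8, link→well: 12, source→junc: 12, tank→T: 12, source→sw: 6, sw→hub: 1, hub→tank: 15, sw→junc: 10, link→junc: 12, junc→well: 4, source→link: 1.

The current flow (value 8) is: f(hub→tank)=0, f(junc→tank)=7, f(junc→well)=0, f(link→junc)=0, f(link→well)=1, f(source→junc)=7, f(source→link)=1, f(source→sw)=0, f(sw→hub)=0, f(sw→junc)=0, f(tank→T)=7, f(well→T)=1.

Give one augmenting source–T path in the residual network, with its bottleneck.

source→junc→well→T, bottleneck 4

Residual along source→junc→well→T: source→junc: 5, junc→well: 4, well→T: 7.
Bottleneck = min = 4.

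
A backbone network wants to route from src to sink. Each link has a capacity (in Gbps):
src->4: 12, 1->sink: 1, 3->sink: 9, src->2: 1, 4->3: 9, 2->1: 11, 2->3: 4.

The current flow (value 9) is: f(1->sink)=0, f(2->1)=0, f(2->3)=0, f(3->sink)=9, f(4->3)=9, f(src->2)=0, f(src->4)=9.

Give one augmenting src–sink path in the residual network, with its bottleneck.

src->2->1->sink, bottleneck 1

Residual along src->2->1->sink: src->2: 1, 2->1: 11, 1->sink: 1.
Bottleneck = min = 1.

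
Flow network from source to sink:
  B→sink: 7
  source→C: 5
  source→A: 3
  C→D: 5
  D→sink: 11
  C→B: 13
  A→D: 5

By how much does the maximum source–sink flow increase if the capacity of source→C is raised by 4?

4

Original max flow = 8.
After raising cap(source→C), augmenting paths through that edge carry 4 more units.
New max flow = 12. Increase = 4.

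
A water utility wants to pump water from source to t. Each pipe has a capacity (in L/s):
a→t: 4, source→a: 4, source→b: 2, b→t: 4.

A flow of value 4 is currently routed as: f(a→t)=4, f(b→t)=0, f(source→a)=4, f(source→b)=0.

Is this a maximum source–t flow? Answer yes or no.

No

Residual path source→b→t has bottleneck 2 > 0.
Pushing 2 along it raises the flow to 6, so the given flow is not maximum.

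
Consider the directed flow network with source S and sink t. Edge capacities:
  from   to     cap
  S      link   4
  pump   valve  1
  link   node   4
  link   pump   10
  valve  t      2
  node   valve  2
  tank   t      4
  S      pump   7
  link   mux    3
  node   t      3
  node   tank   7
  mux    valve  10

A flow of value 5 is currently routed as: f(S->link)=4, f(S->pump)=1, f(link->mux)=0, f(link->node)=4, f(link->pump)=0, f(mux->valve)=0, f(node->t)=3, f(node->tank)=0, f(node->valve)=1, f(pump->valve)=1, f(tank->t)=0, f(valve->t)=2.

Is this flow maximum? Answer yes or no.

Residual reachable from S: {S, pump}; t is not reachable.
Saturated cut: S->link, pump->valve with total capacity 5 = current flow value. Flow is maximum.

Yes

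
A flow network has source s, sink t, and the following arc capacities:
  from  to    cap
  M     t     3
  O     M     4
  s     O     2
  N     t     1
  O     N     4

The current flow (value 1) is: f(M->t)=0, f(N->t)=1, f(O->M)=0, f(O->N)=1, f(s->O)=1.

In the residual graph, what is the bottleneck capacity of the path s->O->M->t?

1

Residual capacities along the path: s->O: 1, O->M: 4, M->t: 3.
Minimum is 1.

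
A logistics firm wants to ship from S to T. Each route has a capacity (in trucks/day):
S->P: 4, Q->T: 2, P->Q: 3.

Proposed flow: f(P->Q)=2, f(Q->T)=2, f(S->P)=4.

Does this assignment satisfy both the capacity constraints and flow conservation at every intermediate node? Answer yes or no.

No

Conservation fails at P: inflow 4 ≠ outflow 2.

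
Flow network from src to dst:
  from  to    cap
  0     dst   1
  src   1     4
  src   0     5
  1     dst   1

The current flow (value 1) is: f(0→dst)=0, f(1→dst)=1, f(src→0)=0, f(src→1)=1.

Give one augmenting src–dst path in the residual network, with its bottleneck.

src→0→dst, bottleneck 1

Residual along src→0→dst: src→0: 5, 0→dst: 1.
Bottleneck = min = 1.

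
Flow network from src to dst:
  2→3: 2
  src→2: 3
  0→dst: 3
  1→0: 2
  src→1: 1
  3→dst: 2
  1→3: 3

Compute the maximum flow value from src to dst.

Augment src→1→0→dst: bottleneck 1. Total 1.
Augment src→2→3→dst: bottleneck 2. Total 3.
No augmenting path remains in the residual graph.

3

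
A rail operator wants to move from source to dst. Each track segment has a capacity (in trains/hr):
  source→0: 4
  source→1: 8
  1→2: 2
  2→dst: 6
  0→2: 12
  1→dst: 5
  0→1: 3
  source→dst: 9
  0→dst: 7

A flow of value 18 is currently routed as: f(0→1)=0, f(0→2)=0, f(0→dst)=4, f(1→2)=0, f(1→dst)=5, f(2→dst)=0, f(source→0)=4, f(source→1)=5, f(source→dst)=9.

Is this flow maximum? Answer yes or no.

No

Residual path source→1→2→dst has bottleneck 2 > 0.
Pushing 2 along it raises the flow to 20, so the given flow is not maximum.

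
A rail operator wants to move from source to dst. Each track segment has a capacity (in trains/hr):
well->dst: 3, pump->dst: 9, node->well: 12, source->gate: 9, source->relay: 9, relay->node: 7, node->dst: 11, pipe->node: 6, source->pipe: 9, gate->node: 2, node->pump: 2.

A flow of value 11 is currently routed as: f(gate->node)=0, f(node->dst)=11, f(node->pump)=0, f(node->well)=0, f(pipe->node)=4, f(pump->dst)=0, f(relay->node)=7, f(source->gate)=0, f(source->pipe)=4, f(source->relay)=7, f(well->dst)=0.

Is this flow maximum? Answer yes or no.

No

Residual path source->pipe->node->pump->dst has bottleneck 2 > 0.
Pushing 2 along it raises the flow to 13, so the given flow is not maximum.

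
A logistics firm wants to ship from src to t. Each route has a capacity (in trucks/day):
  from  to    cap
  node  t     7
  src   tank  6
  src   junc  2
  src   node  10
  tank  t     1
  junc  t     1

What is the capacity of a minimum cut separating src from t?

Max flow = 9 (via 3 augmenting paths).
In the residual at optimum, the set reachable from src is {junc, node, src, tank}.
Cut edges: tank->t (cap 1), node->t (cap 7), junc->t (cap 1). Sum = 9.

9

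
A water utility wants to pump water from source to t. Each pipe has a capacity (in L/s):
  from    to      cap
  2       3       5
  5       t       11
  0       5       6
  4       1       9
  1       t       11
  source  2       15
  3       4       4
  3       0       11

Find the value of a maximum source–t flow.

Augment source→2→3→4→1→t: bottleneck 4. Total 4.
Augment source→2→3→0→5→t: bottleneck 1. Total 5.
No augmenting path remains in the residual graph.

5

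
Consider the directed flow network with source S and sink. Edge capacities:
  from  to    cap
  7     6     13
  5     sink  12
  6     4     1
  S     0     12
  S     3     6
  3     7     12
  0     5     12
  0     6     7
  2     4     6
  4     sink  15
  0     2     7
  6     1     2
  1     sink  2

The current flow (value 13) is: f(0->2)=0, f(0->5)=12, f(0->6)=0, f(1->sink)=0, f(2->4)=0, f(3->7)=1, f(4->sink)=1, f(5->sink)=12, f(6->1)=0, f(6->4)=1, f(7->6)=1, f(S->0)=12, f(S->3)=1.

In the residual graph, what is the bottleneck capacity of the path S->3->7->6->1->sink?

2

Residual capacities along the path: S->3: 5, 3->7: 11, 7->6: 12, 6->1: 2, 1->sink: 2.
Minimum is 2.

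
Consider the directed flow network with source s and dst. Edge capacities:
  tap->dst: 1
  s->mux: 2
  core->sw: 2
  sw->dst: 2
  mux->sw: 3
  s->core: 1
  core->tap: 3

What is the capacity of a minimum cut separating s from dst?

3

Max flow = 3 (via 2 augmenting paths).
In the residual at optimum, the set reachable from s is {s}.
Cut edges: s->core (cap 1), s->mux (cap 2). Sum = 3.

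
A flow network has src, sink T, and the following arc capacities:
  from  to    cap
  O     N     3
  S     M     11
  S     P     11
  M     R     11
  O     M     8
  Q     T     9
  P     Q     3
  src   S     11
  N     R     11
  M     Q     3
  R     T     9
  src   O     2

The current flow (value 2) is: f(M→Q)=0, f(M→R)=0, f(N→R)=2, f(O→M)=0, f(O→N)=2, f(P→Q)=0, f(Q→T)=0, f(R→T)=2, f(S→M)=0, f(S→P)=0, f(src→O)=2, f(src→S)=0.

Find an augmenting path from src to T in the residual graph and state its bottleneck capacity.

src→S→M→R→T, bottleneck 7

Residual along src→S→M→R→T: src→S: 11, S→M: 11, M→R: 11, R→T: 7.
Bottleneck = min = 7.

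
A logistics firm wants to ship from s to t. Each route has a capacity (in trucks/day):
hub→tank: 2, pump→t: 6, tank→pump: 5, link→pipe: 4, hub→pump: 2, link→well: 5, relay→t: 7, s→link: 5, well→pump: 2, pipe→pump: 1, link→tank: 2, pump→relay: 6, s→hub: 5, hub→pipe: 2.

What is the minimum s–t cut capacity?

Max flow = 9 (via 6 augmenting paths).
In the residual at optimum, the set reachable from s is {hub, link, pipe, s, well}.
Cut edges: hub→tank (cap 2), link→tank (cap 2), hub→pump (cap 2), pipe→pump (cap 1), well→pump (cap 2). Sum = 9.

9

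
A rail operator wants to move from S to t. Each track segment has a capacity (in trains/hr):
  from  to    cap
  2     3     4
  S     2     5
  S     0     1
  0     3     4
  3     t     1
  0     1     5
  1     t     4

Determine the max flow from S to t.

2

Augment S->0->1->t: bottleneck 1. Total 1.
Augment S->2->3->t: bottleneck 1. Total 2.
No augmenting path remains in the residual graph.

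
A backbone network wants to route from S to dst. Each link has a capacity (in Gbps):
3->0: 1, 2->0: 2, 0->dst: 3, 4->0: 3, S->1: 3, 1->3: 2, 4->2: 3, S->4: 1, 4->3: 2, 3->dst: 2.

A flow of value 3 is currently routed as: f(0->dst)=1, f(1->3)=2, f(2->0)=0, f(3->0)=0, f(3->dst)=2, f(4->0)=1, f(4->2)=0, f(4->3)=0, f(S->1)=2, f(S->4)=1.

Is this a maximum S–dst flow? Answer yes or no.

Yes

Residual reachable from S: {1, S}; dst is not reachable.
Saturated cut: S->4, 1->3 with total capacity 3 = current flow value. Flow is maximum.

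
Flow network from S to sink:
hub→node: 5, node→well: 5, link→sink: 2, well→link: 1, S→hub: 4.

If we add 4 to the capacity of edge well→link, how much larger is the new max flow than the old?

1

Original max flow = 1.
After raising cap(well→link), augmenting paths through that edge carry 1 more unit.
New max flow = 2. Increase = 1.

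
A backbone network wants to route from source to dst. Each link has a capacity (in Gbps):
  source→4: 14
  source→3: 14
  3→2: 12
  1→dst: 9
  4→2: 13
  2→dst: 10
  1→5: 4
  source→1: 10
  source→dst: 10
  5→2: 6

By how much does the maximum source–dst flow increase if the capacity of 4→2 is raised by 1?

Original max flow = 29.
Edge 4→2 does not cross the min cut (source side {1, 2, 3, 4, 5, source}), so extra capacity there cannot help.
New max flow = 29. Increase = 0.

0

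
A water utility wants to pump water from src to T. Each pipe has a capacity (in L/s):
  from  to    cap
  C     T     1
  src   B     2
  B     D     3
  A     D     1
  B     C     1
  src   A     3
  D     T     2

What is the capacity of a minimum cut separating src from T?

3

Max flow = 3 (via 3 augmenting paths).
In the residual at optimum, the set reachable from src is {A, src}.
Cut edges: src->B (cap 2), A->D (cap 1). Sum = 3.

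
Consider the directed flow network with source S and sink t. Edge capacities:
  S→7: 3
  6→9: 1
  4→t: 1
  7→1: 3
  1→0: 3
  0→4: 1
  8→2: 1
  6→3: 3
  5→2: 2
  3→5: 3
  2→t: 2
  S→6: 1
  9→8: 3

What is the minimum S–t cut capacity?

2

Max flow = 2 (via 2 augmenting paths).
In the residual at optimum, the set reachable from S is {0, 1, 7, S}.
Cut edges: 0→4 (cap 1), S→6 (cap 1). Sum = 2.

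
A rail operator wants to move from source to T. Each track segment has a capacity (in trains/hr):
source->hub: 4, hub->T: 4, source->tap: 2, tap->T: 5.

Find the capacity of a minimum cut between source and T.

6

Max flow = 6 (via 2 augmenting paths).
In the residual at optimum, the set reachable from source is {source}.
Cut edges: source->hub (cap 4), source->tap (cap 2). Sum = 6.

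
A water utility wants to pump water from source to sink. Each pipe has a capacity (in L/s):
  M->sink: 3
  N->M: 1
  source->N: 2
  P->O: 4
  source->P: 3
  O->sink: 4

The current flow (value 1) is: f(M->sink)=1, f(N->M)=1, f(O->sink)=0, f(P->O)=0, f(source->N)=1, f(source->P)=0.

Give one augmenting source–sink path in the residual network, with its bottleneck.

source->P->O->sink, bottleneck 3

Residual along source->P->O->sink: source->P: 3, P->O: 4, O->sink: 4.
Bottleneck = min = 3.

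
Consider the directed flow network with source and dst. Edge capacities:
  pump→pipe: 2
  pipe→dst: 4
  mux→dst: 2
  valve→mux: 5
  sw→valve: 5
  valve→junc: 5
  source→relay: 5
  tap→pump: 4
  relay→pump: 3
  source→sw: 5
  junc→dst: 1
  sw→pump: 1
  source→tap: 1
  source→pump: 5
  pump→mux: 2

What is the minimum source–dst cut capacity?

Max flow = 5 (via 3 augmenting paths).
In the residual at optimum, the set reachable from source is {junc, mux, pump, relay, source, sw, tap, valve}.
Cut edges: pump→pipe (cap 2), junc→dst (cap 1), mux→dst (cap 2). Sum = 5.

5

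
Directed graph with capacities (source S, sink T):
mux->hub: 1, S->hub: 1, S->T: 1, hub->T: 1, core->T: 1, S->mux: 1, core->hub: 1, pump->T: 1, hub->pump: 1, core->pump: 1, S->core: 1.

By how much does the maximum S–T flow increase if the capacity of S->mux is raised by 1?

Original max flow = 4.
Even with extra capacity on S->mux, another cut of capacity 4 remains binding.
New max flow = 4. Increase = 0.

0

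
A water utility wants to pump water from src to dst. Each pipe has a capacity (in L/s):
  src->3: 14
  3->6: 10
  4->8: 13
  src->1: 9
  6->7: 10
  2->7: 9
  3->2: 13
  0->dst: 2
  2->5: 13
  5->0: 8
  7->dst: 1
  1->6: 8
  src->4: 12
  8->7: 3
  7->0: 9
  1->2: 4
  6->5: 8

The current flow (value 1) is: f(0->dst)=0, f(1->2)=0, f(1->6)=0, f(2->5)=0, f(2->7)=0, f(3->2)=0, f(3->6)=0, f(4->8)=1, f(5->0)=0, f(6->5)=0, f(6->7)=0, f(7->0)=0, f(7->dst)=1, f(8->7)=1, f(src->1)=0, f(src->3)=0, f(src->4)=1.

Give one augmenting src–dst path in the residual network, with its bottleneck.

src->4->8->7->0->dst, bottleneck 2

Residual along src->4->8->7->0->dst: src->4: 11, 4->8: 12, 8->7: 2, 7->0: 9, 0->dst: 2.
Bottleneck = min = 2.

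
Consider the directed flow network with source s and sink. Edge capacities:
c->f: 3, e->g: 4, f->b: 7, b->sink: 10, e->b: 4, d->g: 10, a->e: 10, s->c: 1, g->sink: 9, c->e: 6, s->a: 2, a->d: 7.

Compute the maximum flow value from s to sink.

3

Augment s->c->f->b->sink: bottleneck 1. Total 1.
Augment s->a->e->b->sink: bottleneck 2. Total 3.
No augmenting path remains in the residual graph.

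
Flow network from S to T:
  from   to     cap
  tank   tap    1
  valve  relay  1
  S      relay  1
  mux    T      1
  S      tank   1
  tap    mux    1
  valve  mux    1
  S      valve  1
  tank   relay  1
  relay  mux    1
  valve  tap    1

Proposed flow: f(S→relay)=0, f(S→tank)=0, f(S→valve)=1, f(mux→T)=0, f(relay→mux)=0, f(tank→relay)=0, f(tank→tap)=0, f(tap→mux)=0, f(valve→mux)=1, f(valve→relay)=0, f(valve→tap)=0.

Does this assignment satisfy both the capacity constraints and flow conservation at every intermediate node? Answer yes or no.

No

Conservation fails at mux: inflow 1 ≠ outflow 0.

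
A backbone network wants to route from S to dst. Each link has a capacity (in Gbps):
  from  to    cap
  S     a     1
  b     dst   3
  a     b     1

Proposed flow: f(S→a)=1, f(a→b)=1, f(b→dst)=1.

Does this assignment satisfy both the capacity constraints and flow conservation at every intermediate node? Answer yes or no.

Yes

Every edge has 0 ≤ f(e) ≤ cap(e).
At each intermediate node, inflow equals outflow.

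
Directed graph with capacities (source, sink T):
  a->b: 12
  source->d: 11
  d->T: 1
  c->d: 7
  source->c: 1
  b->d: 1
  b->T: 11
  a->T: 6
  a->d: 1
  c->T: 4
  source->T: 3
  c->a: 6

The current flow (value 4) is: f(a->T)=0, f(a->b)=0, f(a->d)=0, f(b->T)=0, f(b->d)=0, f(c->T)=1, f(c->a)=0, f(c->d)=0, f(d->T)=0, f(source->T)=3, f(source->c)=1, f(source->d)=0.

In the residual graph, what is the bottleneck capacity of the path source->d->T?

Residual capacities along the path: source->d: 11, d->T: 1.
Minimum is 1.

1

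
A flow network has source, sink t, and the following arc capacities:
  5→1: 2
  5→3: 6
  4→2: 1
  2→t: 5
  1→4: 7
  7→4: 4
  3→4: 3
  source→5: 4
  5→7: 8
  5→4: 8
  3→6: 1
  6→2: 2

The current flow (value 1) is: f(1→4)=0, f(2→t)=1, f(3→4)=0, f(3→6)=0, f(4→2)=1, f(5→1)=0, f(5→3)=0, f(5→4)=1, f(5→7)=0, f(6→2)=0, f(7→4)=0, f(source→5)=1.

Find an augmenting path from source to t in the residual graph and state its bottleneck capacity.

Residual along source→5→3→6→2→t: source→5: 3, 5→3: 6, 3→6: 1, 6→2: 2, 2→t: 4.
Bottleneck = min = 1.

source→5→3→6→2→t, bottleneck 1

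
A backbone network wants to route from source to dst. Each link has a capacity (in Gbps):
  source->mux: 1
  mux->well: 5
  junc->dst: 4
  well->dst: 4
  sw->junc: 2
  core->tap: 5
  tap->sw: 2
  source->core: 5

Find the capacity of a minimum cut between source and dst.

Max flow = 3 (via 2 augmenting paths).
In the residual at optimum, the set reachable from source is {core, source, tap}.
Cut edges: tap->sw (cap 2), source->mux (cap 1). Sum = 3.

3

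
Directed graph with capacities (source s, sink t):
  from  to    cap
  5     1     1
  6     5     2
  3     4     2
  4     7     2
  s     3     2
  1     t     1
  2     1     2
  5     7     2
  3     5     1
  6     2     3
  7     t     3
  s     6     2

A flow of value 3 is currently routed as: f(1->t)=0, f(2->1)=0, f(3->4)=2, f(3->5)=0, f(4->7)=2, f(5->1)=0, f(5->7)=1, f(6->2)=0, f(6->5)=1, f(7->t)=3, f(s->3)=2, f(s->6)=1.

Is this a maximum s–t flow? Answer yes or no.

No

Residual path s->6->5->1->t has bottleneck 1 > 0.
Pushing 1 along it raises the flow to 4, so the given flow is not maximum.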